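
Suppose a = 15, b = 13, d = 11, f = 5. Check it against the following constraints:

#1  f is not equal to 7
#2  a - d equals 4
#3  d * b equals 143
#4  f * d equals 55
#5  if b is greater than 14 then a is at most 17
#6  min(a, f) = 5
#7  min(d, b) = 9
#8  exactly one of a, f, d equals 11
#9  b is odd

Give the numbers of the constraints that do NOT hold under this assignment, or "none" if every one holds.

#1 f = 5, and 5 ≠ 7 — holds.
#2 a - d = 15 - 11 = 4 — holds.
#3 d * b = 11 * 13 = 143 — holds.
#4 f * d = 5 * 11 = 55 — holds.
#5 b = 13, not > 14; antecedent false, conditional vacuously true — holds.
#6 min(15, 5) = 5 — holds.
#7 min(11, 13) = 11, not 9 — does not hold.
#8 a=15, f=5, d=11; 1 of them equals 11 — holds.
#9 b = 13 is odd — holds.

Violated: 7.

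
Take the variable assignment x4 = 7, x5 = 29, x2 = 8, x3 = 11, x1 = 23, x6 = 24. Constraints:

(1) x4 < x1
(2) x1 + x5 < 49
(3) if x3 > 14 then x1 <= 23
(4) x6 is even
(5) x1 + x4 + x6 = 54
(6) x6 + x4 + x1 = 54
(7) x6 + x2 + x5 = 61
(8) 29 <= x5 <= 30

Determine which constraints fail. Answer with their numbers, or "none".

(1) x4 = 7, x1 = 23; 7 < 23  holds
(2) x1 + x5 = 23 + 29 = 52; 52 ≥ 49, bound 49 not met  fails
(3) x3 = 11, not > 14; antecedent false, conditional vacuously true  holds
(4) x6 = 24 is even  holds
(5) x1 + x4 + x6 = 23 + 7 + 24 = 54  holds
(6) x6 + x4 + x1 = 24 + 7 + 23 = 54  holds
(7) x6 + x2 + x5 = 24 + 8 + 29 = 61  holds
(8) x5 = 29 lies in [29, 30]  holds

Violated: 2.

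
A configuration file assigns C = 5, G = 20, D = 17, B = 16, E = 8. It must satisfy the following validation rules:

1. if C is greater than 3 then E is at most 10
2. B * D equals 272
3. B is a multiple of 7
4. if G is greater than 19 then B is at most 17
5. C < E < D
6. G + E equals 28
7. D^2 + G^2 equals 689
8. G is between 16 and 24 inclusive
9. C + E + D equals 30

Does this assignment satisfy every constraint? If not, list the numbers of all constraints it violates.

1. C = 5 > 3, so we need E ≤ 10; E = 8 ≤ 10 — holds.
2. B * D = 16 * 17 = 272 — holds.
3. 16 = 7*2 + 2, so 7 does not divide 16 — fails.
4. G = 20 > 19, so we need B ≤ 17; B = 16 ≤ 17 — holds.
5. values 5 < 8 < 17 — holds.
6. G + E = 20 + 8 = 28 — holds.
7. D^2 + G^2 = 17^2 + 20^2 = 289 + 400 = 689 — holds.
8. G = 20 lies in [16, 24] — holds.
9. C + E + D = 5 + 8 + 17 = 30 — holds.

The assignment fails constraint 3.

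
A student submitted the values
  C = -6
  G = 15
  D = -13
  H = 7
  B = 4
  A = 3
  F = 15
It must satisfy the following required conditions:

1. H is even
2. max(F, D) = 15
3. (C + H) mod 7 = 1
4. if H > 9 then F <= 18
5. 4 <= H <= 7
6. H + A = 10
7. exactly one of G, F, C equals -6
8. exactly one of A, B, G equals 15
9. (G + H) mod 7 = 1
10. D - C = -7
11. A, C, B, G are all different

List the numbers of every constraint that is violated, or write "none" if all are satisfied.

Constraint 1 is violated.

1. H = 7 is odd — fails.
2. max(15, -13) = 15 — holds.
3. C + H = 1; 1 mod 7 = 1 — holds.
4. H = 7, not > 9; antecedent false, conditional vacuously true — holds.
5. H = 7 lies in [4, 7] — holds.
6. H + A = 7 + 3 = 10 — holds.
7. G=15, F=15, C=-6; 1 of them equals -6 — holds.
8. A=3, B=4, G=15; 1 of them equals 15 — holds.
9. G + H = 22; 22 mod 7 = 1 — holds.
10. D - C = -13 - (-6) = -7 — holds.
11. values 3, -6, 4, 15 are pairwise distinct — holds.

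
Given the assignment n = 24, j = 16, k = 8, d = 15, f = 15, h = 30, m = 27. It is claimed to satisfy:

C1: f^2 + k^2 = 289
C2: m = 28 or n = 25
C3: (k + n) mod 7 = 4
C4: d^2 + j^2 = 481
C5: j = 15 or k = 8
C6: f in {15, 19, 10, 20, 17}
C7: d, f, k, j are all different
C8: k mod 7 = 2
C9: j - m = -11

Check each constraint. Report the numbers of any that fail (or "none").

C1: f^2 + k^2 = 15^2 + 8^2 = 225 + 64 = 289 — satisfied.
C2: m = 27 ≠ 28 and n = 24 ≠ 25; both disjuncts false — violated.
C3: k + n = 32; 32 mod 7 = 4 — satisfied.
C4: d^2 + j^2 = 15^2 + 16^2 = 225 + 256 = 481 — satisfied.
C5: j = 16 ≠ 15, but k = 8 = 8 (second disjunct) — satisfied.
C6: f = 15 is in {15, 19, 10, 20, 17} — satisfied.
C7: d = f = 15, not all different — violated.
C8: 8 mod 7 = 1, not 2 — violated.
C9: j - m = 16 - 27 = -11 — satisfied.

Constraints 2, 7, and 8 do not hold.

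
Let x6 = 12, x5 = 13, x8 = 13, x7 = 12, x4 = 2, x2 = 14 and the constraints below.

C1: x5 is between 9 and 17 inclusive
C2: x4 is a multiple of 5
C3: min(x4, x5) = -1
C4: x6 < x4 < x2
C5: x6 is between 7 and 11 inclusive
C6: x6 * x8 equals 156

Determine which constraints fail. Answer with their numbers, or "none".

Violated: 2, 3, 4, and 5.

C1: x5 = 13 lies in [9, 17]  ✓
C2: 2 = 5*0 + 2, so 5 does not divide 2  ✗
C3: min(2, 13) = 2, not -1  ✗
C4: values 12, 2, 14; x6 = 12 is not < x4 = 2  ✗
C5: x6 = 12 is outside [7, 11]  ✗
C6: x6 * x8 = 12 * 13 = 156  ✓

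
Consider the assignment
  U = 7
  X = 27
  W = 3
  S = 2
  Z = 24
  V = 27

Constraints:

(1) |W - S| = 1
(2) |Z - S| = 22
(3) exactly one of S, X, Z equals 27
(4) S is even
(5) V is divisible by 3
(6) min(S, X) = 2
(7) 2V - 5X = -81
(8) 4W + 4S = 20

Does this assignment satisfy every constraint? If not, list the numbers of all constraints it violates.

The assignment satisfies every constraint.

(1) |3 - 2| = 1  OK
(2) |24 - 2| = 22  OK
(3) S=2, X=27, Z=24; 1 of them equals 27  OK
(4) S = 2 is even  OK
(5) 27 / 3 = 9, so 3 divides 27  OK
(6) min(2, 27) = 2  OK
(7) 2V - 5X = 2(27) - 5(27) = -81  OK
(8) 4W + 4S = 4(3) + 4(2) = 20  OK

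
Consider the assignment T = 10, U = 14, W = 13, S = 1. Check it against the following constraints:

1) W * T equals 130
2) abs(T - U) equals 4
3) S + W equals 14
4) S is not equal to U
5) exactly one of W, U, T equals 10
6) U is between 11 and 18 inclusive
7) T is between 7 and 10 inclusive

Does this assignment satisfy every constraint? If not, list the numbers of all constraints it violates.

1) W * T = 13 * 10 = 130  OK
2) abs(10 - 14) = 4  OK
3) S + W = 1 + 13 = 14  OK
4) S = 1, U = 14; distinct  OK
5) W=13, U=14, T=10; 1 of them equals 10  OK
6) U = 14 lies in [11, 18]  OK
7) T = 10 lies in [7, 10]  OK

All constraints are satisfied.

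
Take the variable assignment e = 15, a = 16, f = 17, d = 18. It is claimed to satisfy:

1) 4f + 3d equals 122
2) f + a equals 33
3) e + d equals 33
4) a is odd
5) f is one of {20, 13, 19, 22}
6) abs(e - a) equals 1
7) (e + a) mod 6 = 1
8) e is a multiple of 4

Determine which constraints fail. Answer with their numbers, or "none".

Constraints 4, 5, 8 are violated.

1) 4f + 3d = 4(17) + 3(18) = 122 — holds.
2) f + a = 17 + 16 = 33 — holds.
3) e + d = 15 + 18 = 33 — holds.
4) a = 16 is even — fails.
5) f = 17 is not in {20, 13, 19, 22} — fails.
6) abs(15 - 16) = 1 — holds.
7) e + a = 31; 31 mod 6 = 1 — holds.
8) 15 = 4*3 + 3, so 4 does not divide 15 — fails.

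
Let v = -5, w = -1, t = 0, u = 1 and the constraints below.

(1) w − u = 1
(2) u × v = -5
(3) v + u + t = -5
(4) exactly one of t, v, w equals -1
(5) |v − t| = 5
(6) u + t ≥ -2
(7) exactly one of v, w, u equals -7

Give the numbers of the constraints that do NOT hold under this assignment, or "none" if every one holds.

Constraints 1, 3, 7 are violated.

(1) w − u = -1 − 1 = -2, not 1  ✘
(2) u × v = 1 × (-5) = -5  ✔
(3) v + u + t = -5 + 1 + 0 = -4, not -5  ✘
(4) t=0, v=-5, w=-1; 1 of them equals -1  ✔
(5) |-5 − 0| = 5  ✔
(6) u + t = 1 + 0 = 1; 1 ≥ -2  ✔
(7) v=-5, w=-1, u=1; 0 of them equal -7, not exactly one  ✘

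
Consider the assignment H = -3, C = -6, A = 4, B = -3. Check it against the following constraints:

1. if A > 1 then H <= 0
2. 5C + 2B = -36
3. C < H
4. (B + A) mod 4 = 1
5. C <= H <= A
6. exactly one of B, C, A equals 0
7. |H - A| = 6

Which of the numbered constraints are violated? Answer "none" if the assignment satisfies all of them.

Constraints 6 and 7 do not hold.

1. A = 4 > 1, so we need H ≤ 0; H = -3 ≤ 0 — OK.
2. 5C + 2B = 5(-6) + 2(-3) = -36 — OK.
3. C = -6, H = -3; -6 < -3 — OK.
4. B + A = 1; 1 mod 4 = 1 — OK.
5. values -6 <= -3 <= 4 — OK.
6. B=-3, C=-6, A=4; 0 of them equal 0, not exactly one — violated.
7. |-3 - 4| = 7, not 6 — violated.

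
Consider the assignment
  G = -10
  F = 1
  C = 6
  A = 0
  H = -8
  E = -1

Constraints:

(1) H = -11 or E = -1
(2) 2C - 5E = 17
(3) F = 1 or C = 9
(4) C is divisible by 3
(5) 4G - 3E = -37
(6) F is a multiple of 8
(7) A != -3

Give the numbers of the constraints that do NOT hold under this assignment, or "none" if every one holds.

(1) H = -8 ≠ -11, but E = -1 = -1 (second disjunct) — OK.
(2) 2C - 5E = 2(6) - 5(-1) = 17 — OK.
(3) F = 1 = 1 (first disjunct) — OK.
(4) 6 / 3 = 2, so 3 divides 6 — OK.
(5) 4G - 3E = 4(-10) - 3(-1) = -37 — OK.
(6) 1 = 8*0 + 1, so 8 does not divide 1 — violated.
(7) A = 0, and 0 ≠ -3 — OK.

Constraint 6 does not hold.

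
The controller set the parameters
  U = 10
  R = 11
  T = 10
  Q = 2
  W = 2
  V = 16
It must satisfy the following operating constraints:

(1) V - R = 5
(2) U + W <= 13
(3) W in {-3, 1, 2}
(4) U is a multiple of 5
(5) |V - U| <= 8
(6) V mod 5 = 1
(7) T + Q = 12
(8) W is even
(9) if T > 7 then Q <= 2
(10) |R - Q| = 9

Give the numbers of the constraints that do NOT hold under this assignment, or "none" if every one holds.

(1) V - R = 16 - 11 = 5 — holds.
(2) U + W = 10 + 2 = 12; 12 ≤ 13 — holds.
(3) W = 2 is in {-3, 1, 2} — holds.
(4) 10 / 5 = 2, so 5 divides 10 — holds.
(5) |16 - 10| = 6; 6 ≤ 8 — holds.
(6) 16 mod 5 = 1 — holds.
(7) T + Q = 10 + 2 = 12 — holds.
(8) W = 2 is even — holds.
(9) T = 10 > 7, so we need Q ≤ 2; Q = 2 ≤ 2 — holds.
(10) |11 - 2| = 9 — holds.

All constraints are satisfied.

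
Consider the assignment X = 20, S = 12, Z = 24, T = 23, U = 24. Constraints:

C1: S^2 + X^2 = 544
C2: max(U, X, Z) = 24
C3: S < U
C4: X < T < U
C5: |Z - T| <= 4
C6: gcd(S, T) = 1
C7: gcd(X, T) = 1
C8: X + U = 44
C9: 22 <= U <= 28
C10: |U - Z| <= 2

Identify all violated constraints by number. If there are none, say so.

None — every constraint holds.

C1: S^2 + X^2 = 12^2 + 20^2 = 144 + 400 = 544 — holds.
C2: max(24, 20, 24) = 24 — holds.
C3: S = 12, U = 24; 12 < 24 — holds.
C4: values 20 < 23 < 24 — holds.
C5: |24 - 23| = 1; 1 ≤ 4 — holds.
C6: gcd(12, 23) = 1 — holds.
C7: gcd(20, 23) = 1 — holds.
C8: X + U = 20 + 24 = 44 — holds.
C9: U = 24 lies in [22, 28] — holds.
C10: |24 - 24| = 0; 0 ≤ 2 — holds.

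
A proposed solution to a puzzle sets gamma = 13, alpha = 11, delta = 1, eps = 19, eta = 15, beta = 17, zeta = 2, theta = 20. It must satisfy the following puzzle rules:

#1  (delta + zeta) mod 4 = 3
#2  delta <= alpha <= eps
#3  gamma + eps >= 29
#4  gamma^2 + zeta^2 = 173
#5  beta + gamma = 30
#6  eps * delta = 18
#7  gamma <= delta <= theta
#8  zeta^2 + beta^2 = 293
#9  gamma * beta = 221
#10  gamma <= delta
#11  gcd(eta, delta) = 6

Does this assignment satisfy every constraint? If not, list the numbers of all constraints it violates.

No — constraints 6, 7, 10, and 11 are not satisfied.

#1 delta + zeta = 3; 3 mod 4 = 3 — holds.
#2 values 1 <= 11 <= 19 — holds.
#3 gamma + eps = 13 + 19 = 32; 32 ≥ 29 — holds.
#4 gamma^2 + zeta^2 = 13^2 + 2^2 = 169 + 4 = 173 — holds.
#5 beta + gamma = 17 + 13 = 30 — holds.
#6 eps * delta = 19 * 1 = 19, not 18 — does not hold.
#7 values 13, 1, 20; gamma = 13 is not <= delta = 1 — does not hold.
#8 zeta^2 + beta^2 = 2^2 + 17^2 = 4 + 289 = 293 — holds.
#9 gamma * beta = 13 * 17 = 221 — holds.
#10 gamma = 13, delta = 1; 13 > 1 (want ≤) — does not hold.
#11 gcd(15, 1) = 1, not 6 — does not hold.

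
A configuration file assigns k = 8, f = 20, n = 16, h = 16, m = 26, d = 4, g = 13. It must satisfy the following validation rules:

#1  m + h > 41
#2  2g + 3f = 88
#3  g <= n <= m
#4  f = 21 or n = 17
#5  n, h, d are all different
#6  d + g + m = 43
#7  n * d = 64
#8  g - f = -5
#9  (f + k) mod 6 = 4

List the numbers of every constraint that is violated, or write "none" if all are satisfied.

Constraints 2, 4, 5, 8 are violated.

#1 m + h = 26 + 16 = 42; 42 > 41  OK
#2 2g + 3f = 2(13) + 3(20) = 86, not 88  FAIL
#3 values 13 <= 16 <= 26  OK
#4 f = 20 ≠ 21 and n = 16 ≠ 17; both disjuncts false  FAIL
#5 n = h = 16, not all different  FAIL
#6 d + g + m = 4 + 13 + 26 = 43  OK
#7 n * d = 16 * 4 = 64  OK
#8 g - f = 13 - 20 = -7, not -5  FAIL
#9 f + k = 28; 28 mod 6 = 4  OK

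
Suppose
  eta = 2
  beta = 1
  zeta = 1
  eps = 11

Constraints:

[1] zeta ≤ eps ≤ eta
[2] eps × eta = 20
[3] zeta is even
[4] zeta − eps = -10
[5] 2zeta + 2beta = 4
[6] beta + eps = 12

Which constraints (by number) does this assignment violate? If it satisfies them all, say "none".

Constraints 1, 2, 3 do not hold.

[1] values 1, 11, 2; eps = 11 is not ≤ eta = 2  FAIL
[2] eps × eta = 11 × 2 = 22, not 20  FAIL
[3] zeta = 1 is odd  FAIL
[4] zeta − eps = 1 − 11 = -10  OK
[5] 2zeta + 2beta = 2(1) + 2(1) = 4  OK
[6] beta + eps = 1 + 11 = 12  OK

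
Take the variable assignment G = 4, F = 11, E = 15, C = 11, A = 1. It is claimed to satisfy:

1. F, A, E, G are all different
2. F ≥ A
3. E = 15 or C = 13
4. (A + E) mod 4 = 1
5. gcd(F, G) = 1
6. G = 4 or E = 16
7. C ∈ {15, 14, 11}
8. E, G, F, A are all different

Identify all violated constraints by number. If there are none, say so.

The assignment fails constraint 4.

1. values 11, 1, 15, 4 are pairwise distinct  ✔
2. F = 11, A = 1; 11 ≥ 1  ✔
3. E = 15 = 15 (first disjunct)  ✔
4. A + E = 16; 16 mod 4 = 0, not 1  ✘
5. gcd(11, 4) = 1  ✔
6. G = 4 = 4 (first disjunct)  ✔
7. C = 11 is in {15, 14, 11}  ✔
8. values 15, 4, 11, 1 are pairwise distinct  ✔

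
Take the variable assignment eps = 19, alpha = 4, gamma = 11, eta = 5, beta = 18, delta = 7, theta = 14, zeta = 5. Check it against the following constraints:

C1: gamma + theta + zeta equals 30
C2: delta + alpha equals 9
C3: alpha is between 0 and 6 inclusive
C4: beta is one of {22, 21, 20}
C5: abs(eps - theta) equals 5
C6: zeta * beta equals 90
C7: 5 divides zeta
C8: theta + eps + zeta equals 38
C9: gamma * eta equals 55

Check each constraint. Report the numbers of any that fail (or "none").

Violated: 2 and 4.

C1: gamma + theta + zeta = 11 + 14 + 5 = 30  OK
C2: delta + alpha = 7 + 4 = 11, not 9  FAIL
C3: alpha = 4 lies in [0, 6]  OK
C4: beta = 18 is not in {22, 21, 20}  FAIL
C5: abs(19 - 14) = 5  OK
C6: zeta * beta = 5 * 18 = 90  OK
C7: 5 / 5 = 1, so 5 divides 5  OK
C8: theta + eps + zeta = 14 + 19 + 5 = 38  OK
C9: gamma * eta = 11 * 5 = 55  OK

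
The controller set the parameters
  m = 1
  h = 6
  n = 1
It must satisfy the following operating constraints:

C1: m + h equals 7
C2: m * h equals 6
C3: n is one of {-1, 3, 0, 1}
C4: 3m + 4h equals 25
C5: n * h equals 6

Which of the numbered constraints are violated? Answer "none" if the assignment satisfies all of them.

C1: m + h = 1 + 6 = 7 — OK.
C2: m * h = 1 * 6 = 6 — OK.
C3: n = 1 is in {-1, 3, 0, 1} — OK.
C4: 3m + 4h = 3(1) + 4(6) = 27, not 25 — violated.
C5: n * h = 1 * 6 = 6 — OK.

Constraint 4 is violated.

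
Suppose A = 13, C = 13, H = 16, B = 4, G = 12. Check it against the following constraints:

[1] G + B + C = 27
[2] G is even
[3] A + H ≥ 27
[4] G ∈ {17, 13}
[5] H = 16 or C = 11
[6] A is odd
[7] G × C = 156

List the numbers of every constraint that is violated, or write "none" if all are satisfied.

[1] G + B + C = 12 + 4 + 13 = 29, not 27  ✘
[2] G = 12 is even  ✔
[3] A + H = 13 + 16 = 29; 29 ≥ 27  ✔
[4] G = 12 is not in {17, 13}  ✘
[5] H = 16 = 16 (first disjunct)  ✔
[6] A = 13 is odd  ✔
[7] G × C = 12 × 13 = 156  ✔

No — constraints 1, 4 are not satisfied.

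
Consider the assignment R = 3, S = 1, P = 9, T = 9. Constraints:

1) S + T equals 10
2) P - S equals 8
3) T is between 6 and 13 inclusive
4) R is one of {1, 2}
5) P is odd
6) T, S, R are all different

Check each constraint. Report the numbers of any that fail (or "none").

Constraint 4 does not hold.

1) S + T = 1 + 9 = 10  ✔
2) P - S = 9 - 1 = 8  ✔
3) T = 9 lies in [6, 13]  ✔
4) R = 3 is not in {1, 2}  ✘
5) P = 9 is odd  ✔
6) values 9, 1, 3 are pairwise distinct  ✔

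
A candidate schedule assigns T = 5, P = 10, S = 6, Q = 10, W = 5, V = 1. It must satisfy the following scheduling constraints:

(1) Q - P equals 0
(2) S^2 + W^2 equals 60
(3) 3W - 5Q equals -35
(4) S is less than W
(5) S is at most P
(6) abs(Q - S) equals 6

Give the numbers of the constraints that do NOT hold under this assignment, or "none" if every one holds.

Constraints 2, 4, and 6 do not hold.

(1) Q - P = 10 - 10 = 0  OK
(2) S^2 + W^2 = 6^2 + 5^2 = 36 + 25 = 61, not 60  FAIL
(3) 3W - 5Q = 3(5) - 5(10) = -35  OK
(4) S = 6, W = 5; 6 ≥ 5 (want <)  FAIL
(5) S = 6, P = 10; 6 ≤ 10  OK
(6) abs(10 - 6) = 4, not 6  FAIL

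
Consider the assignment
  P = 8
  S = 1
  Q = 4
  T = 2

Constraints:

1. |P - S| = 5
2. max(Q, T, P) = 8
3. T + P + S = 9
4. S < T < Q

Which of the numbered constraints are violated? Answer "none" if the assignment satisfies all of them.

1. |8 - 1| = 7, not 5 — violated.
2. max(4, 2, 8) = 8 — OK.
3. T + P + S = 2 + 8 + 1 = 11, not 9 — violated.
4. values 1 < 2 < 4 — OK.

No — constraints 1 and 3 are not satisfied.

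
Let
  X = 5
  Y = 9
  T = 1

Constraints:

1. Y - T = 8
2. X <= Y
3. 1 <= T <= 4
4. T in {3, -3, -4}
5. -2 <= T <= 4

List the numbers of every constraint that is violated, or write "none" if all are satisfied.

1. Y - T = 9 - 1 = 8 — holds.
2. X = 5, Y = 9; 5 ≤ 9 — holds.
3. T = 1 lies in [1, 4] — holds.
4. T = 1 is not in {3, -3, -4} — does not hold.
5. T = 1 lies in [-2, 4] — holds.

No — constraint 4 is not satisfied.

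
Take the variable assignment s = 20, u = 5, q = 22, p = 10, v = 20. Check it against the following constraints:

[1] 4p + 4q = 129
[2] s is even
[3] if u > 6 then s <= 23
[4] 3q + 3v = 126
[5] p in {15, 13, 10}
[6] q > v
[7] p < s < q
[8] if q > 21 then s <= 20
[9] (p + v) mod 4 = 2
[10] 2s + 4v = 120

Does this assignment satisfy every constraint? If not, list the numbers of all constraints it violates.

[1] 4p + 4q = 4(10) + 4(22) = 128, not 129 — does not hold.
[2] s = 20 is even — holds.
[3] u = 5, not > 6; antecedent false, conditional vacuously true — holds.
[4] 3q + 3v = 3(22) + 3(20) = 126 — holds.
[5] p = 10 is in {15, 13, 10} — holds.
[6] q = 22, v = 20; 22 > 20 — holds.
[7] values 10 < 20 < 22 — holds.
[8] q = 22 > 21, so we need s ≤ 20; s = 20 ≤ 20 — holds.
[9] p + v = 30; 30 mod 4 = 2 — holds.
[10] 2s + 4v = 2(20) + 4(20) = 120 — holds.

The assignment fails constraint 1.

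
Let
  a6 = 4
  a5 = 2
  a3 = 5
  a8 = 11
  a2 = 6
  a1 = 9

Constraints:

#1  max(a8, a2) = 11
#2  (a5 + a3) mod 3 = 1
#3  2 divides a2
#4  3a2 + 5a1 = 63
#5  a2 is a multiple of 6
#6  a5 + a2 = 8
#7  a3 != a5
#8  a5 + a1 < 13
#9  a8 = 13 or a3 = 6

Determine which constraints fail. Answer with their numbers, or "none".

Violated: 9.

#1 max(11, 6) = 11 — satisfied.
#2 a5 + a3 = 7; 7 mod 3 = 1 — satisfied.
#3 6 / 2 = 3, so 2 divides 6 — satisfied.
#4 3a2 + 5a1 = 3(6) + 5(9) = 63 — satisfied.
#5 6 / 6 = 1, so 6 divides 6 — satisfied.
#6 a5 + a2 = 2 + 6 = 8 — satisfied.
#7 a3 = 5, a5 = 2; distinct — satisfied.
#8 a5 + a1 = 2 + 9 = 11; 11 < 13 — satisfied.
#9 a8 = 11 ≠ 13 and a3 = 5 ≠ 6; both disjuncts false — violated.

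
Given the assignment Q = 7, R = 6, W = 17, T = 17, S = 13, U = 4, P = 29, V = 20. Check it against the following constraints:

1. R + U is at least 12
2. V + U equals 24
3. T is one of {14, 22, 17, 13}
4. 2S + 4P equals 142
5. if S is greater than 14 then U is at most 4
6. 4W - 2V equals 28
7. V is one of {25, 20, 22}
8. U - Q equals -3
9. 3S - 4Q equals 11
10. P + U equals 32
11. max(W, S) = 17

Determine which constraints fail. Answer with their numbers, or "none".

1. R + U = 6 + 4 = 10; 10 < 12, bound 12 not met  no
2. V + U = 20 + 4 = 24  yes
3. T = 17 is in {14, 22, 17, 13}  yes
4. 2S + 4P = 2(13) + 4(29) = 142  yes
5. S = 13, not > 14; antecedent false, conditional vacuously true  yes
6. 4W - 2V = 4(17) - 2(20) = 28  yes
7. V = 20 is in {25, 20, 22}  yes
8. U - Q = 4 - 7 = -3  yes
9. 3S - 4Q = 3(13) - 4(7) = 11  yes
10. P + U = 29 + 4 = 33, not 32  no
11. max(17, 13) = 17  yes

Constraints 1 and 10 do not hold.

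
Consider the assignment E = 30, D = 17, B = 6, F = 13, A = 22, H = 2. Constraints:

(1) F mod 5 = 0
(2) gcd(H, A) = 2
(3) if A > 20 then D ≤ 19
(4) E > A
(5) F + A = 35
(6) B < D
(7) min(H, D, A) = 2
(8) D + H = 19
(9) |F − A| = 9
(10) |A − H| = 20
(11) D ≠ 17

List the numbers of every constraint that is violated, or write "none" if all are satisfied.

Violated: 1, 11.

(1) 13 mod 5 = 3, not 0 — violated.
(2) gcd(2, 22) = 2 — OK.
(3) A = 22 > 20, so we need D ≤ 19; D = 17 ≤ 19 — OK.
(4) E = 30, A = 22; 30 > 22 — OK.
(5) F + A = 13 + 22 = 35 — OK.
(6) B = 6, D = 17; 6 < 17 — OK.
(7) min(2, 17, 22) = 2 — OK.
(8) D + H = 17 + 2 = 19 — OK.
(9) |13 − 22| = 9 — OK.
(10) |22 − 2| = 20 — OK.
(11) D = 17, but 17 is required to differ — violated.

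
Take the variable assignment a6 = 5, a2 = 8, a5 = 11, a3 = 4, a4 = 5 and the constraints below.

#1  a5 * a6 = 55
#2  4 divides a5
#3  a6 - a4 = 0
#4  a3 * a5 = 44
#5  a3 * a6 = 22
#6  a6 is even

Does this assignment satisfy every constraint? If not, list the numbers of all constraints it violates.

Constraints 2, 5, and 6 do not hold.

#1 a5 * a6 = 11 * 5 = 55 — OK.
#2 11 = 4*2 + 3, so 4 does not divide 11 — violated.
#3 a6 - a4 = 5 - 5 = 0 — OK.
#4 a3 * a5 = 4 * 11 = 44 — OK.
#5 a3 * a6 = 4 * 5 = 20, not 22 — violated.
#6 a6 = 5 is odd — violated.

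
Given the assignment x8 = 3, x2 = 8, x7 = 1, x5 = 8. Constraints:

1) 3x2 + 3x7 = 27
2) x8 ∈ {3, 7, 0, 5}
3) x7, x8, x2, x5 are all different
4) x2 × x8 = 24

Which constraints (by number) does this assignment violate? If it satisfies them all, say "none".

1) 3x2 + 3x7 = 3(8) + 3(1) = 27 — holds.
2) x8 = 3 is in {3, 7, 0, 5} — holds.
3) x2 = x5 = 8, not all different — fails.
4) x2 × x8 = 8 × 3 = 24 — holds.

Constraint 3 does not hold.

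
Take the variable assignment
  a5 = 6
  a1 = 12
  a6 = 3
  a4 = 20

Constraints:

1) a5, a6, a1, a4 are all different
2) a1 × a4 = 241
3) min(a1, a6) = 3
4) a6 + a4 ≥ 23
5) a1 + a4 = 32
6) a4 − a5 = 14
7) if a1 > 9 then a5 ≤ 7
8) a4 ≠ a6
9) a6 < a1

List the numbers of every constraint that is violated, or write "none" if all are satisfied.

Constraint 2 does not hold.

1) values 6, 3, 12, 20 are pairwise distinct — OK.
2) a1 × a4 = 12 × 20 = 240, not 241 — violated.
3) min(12, 3) = 3 — OK.
4) a6 + a4 = 3 + 20 = 23; 23 ≥ 23 — OK.
5) a1 + a4 = 12 + 20 = 32 — OK.
6) a4 − a5 = 20 − 6 = 14 — OK.
7) a1 = 12 > 9, so we need a5 ≤ 7; a5 = 6 ≤ 7 — OK.
8) a4 = 20, a6 = 3; distinct — OK.
9) a6 = 3, a1 = 12; 3 < 12 — OK.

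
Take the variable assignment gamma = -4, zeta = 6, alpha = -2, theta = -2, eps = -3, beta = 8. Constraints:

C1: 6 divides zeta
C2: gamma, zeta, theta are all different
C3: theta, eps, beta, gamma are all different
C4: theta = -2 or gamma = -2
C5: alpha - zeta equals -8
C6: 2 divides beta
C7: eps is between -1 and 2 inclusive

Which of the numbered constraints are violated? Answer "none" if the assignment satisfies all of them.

C1: 6 / 6 = 1, so 6 divides 6 — OK.
C2: values -4, 6, -2 are pairwise distinct — OK.
C3: values -2, -3, 8, -4 are pairwise distinct — OK.
C4: theta = -2 = -2 (first disjunct) — OK.
C5: alpha - zeta = -2 - 6 = -8 — OK.
C6: 8 / 2 = 4, so 2 divides 8 — OK.
C7: eps = -3 is outside [-1, 2] — violated.

Violated: 7.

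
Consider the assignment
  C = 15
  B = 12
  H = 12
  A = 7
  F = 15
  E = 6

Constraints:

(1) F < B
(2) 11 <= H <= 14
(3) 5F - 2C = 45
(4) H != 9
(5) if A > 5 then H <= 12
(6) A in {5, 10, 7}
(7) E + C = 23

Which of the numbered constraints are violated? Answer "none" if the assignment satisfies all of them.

Constraints 1 and 7 do not hold.

(1) F = 15, B = 12; 15 ≥ 12 (want <) — violated.
(2) H = 12 lies in [11, 14] — satisfied.
(3) 5F - 2C = 5(15) - 2(15) = 45 — satisfied.
(4) H = 12, and 12 ≠ 9 — satisfied.
(5) A = 7 > 5, so we need H ≤ 12; H = 12 ≤ 12 — satisfied.
(6) A = 7 is in {5, 10, 7} — satisfied.
(7) E + C = 6 + 15 = 21, not 23 — violated.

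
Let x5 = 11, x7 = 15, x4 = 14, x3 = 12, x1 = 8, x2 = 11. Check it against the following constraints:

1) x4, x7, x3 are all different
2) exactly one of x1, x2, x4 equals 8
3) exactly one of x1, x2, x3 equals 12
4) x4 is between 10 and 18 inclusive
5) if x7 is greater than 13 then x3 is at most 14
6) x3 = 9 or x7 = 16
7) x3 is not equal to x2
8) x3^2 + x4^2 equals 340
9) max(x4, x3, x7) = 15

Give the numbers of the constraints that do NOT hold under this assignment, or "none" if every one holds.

1) values 14, 15, 12 are pairwise distinct — holds.
2) x1=8, x2=11, x4=14; 1 of them equals 8 — holds.
3) x1=8, x2=11, x3=12; 1 of them equals 12 — holds.
4) x4 = 14 lies in [10, 18] — holds.
5) x7 = 15 > 13, so we need x3 ≤ 14; x3 = 12 ≤ 14 — holds.
6) x3 = 12 ≠ 9 and x7 = 15 ≠ 16; both disjuncts false — does not hold.
7) x3 = 12, x2 = 11; distinct — holds.
8) x3^2 + x4^2 = 12^2 + 14^2 = 144 + 196 = 340 — holds.
9) max(14, 12, 15) = 15 — holds.

Violated: 6.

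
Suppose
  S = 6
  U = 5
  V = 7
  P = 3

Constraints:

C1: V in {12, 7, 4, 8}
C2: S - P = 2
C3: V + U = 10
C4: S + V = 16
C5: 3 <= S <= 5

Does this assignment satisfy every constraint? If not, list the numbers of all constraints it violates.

C1: V = 7 is in {12, 7, 4, 8} — OK.
C2: S - P = 6 - 3 = 3, not 2 — violated.
C3: V + U = 7 + 5 = 12, not 10 — violated.
C4: S + V = 6 + 7 = 13, not 16 — violated.
C5: S = 6 is outside [3, 5] — violated.

No — constraints 2, 3, 4, 5 are not satisfied.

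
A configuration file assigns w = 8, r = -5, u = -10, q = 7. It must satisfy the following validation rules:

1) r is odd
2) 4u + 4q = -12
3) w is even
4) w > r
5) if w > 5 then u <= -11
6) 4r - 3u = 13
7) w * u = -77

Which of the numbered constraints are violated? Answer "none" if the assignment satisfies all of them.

Constraints 5, 6, and 7 do not hold.

1) r = -5 is odd — holds.
2) 4u + 4q = 4(-10) + 4(7) = -12 — holds.
3) w = 8 is even — holds.
4) w = 8, r = -5; 8 > -5 — holds.
5) w = 8 > 5, so we need u ≤ -11; but u = -10 > -11 — does not hold.
6) 4r - 3u = 4(-5) - 3(-10) = 10, not 13 — does not hold.
7) w * u = 8 * (-10) = -80, not -77 — does not hold.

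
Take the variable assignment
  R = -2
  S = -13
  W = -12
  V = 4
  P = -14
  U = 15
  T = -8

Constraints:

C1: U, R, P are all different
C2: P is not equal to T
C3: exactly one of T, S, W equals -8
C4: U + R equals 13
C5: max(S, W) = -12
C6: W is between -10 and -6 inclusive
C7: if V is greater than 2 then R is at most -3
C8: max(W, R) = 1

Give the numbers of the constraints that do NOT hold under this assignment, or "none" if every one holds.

No — constraints 6, 7, and 8 are not satisfied.

C1: values 15, -2, -14 are pairwise distinct — holds.
C2: P = -14, T = -8; distinct — holds.
C3: T=-8, S=-13, W=-12; 1 of them equals -8 — holds.
C4: U + R = 15 + (-2) = 13 — holds.
C5: max(-13, -12) = -12 — holds.
C6: W = -12 is outside [-10, -6] — does not hold.
C7: V = 4 > 2, so we need R ≤ -3; but R = -2 > -3 — does not hold.
C8: max(-12, -2) = -2, not 1 — does not hold.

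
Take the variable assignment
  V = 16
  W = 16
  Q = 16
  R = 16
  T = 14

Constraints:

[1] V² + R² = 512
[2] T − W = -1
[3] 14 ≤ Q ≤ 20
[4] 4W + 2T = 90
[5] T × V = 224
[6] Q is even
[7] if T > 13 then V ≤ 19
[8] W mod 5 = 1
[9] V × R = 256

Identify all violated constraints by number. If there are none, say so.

Constraints 2 and 4 are violated.

[1] V² + R² = 16² + 16² = 256 + 256 = 512 — OK.
[2] T − W = 14 − 16 = -2, not -1 — violated.
[3] Q = 16 lies in [14, 20] — OK.
[4] 4W + 2T = 4(16) + 2(14) = 92, not 90 — violated.
[5] T × V = 14 × 16 = 224 — OK.
[6] Q = 16 is even — OK.
[7] T = 14 > 13, so we need V ≤ 19; V = 16 ≤ 19 — OK.
[8] 16 mod 5 = 1 — OK.
[9] V × R = 16 × 16 = 256 — OK.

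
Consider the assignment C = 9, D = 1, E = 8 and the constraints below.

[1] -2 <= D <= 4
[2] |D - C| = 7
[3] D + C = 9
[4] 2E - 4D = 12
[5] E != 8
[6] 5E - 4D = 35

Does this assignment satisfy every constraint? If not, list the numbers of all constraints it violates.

The assignment fails constraints 2, 3, 5, 6.

[1] D = 1 lies in [-2, 4] — OK.
[2] |1 - 9| = 8, not 7 — violated.
[3] D + C = 1 + 9 = 10, not 9 — violated.
[4] 2E - 4D = 2(8) - 4(1) = 12 — OK.
[5] E = 8, but 8 is required to differ — violated.
[6] 5E - 4D = 5(8) - 4(1) = 36, not 35 — violated.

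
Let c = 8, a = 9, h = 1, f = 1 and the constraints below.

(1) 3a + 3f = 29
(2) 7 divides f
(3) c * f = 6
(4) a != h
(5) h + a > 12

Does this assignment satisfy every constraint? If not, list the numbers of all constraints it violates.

(1) 3a + 3f = 3(9) + 3(1) = 30, not 29  ✘
(2) 1 = 7*0 + 1, so 7 does not divide 1  ✘
(3) c * f = 8 * 1 = 8, not 6  ✘
(4) a = 9, h = 1; distinct  ✔
(5) h + a = 1 + 9 = 10; 10 ≤ 12, bound 12 not met  ✘

Constraints 1, 2, 3, 5 do not hold.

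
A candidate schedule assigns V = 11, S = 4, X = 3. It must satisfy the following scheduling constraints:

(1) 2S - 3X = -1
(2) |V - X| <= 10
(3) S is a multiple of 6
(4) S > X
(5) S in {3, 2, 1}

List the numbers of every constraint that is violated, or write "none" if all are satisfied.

Constraints 3, 5 are violated.

(1) 2S - 3X = 2(4) - 3(3) = -1 — holds.
(2) |11 - 3| = 8; 8 ≤ 10 — holds.
(3) 4 = 6*0 + 4, so 6 does not divide 4 — does not hold.
(4) S = 4, X = 3; 4 > 3 — holds.
(5) S = 4 is not in {3, 2, 1} — does not hold.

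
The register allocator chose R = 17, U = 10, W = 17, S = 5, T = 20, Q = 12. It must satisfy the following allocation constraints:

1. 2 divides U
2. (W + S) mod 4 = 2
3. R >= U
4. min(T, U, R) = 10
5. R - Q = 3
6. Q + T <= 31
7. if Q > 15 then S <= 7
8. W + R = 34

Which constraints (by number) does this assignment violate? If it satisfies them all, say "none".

No — constraints 5 and 6 are not satisfied.

1. 10 / 2 = 5, so 2 divides 10 — holds.
2. W + S = 22; 22 mod 4 = 2 — holds.
3. R = 17, U = 10; 17 ≥ 10 — holds.
4. min(20, 10, 17) = 10 — holds.
5. R - Q = 17 - 12 = 5, not 3 — does not hold.
6. Q + T = 12 + 20 = 32; 32 > 31, bound 31 not met — does not hold.
7. Q = 12, not > 15; antecedent false, conditional vacuously true — holds.
8. W + R = 17 + 17 = 34 — holds.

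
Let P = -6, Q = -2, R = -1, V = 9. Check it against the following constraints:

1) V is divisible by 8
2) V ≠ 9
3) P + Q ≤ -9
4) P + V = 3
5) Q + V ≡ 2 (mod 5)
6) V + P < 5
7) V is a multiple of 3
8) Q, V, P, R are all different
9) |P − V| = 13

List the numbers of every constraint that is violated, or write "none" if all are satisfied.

1) 9 = 8×1 + 1, so 8 does not divide 9 — does not hold.
2) V = 9, but 9 is required to differ — does not hold.
3) P + Q = -6 + (-2) = -8; -8 > -9, bound -9 not met — does not hold.
4) P + V = -6 + 9 = 3 — holds.
5) Q + V = 7; 7 mod 5 = 2 — holds.
6) V + P = 9 + (-6) = 3; 3 < 5 — holds.
7) 9 / 3 = 3, so 3 divides 9 — holds.
8) values -2, 9, -6, -1 are pairwise distinct — holds.
9) |-6 − 9| = 15, not 13 — does not hold.

No — constraints 1, 2, 3, 9 are not satisfied.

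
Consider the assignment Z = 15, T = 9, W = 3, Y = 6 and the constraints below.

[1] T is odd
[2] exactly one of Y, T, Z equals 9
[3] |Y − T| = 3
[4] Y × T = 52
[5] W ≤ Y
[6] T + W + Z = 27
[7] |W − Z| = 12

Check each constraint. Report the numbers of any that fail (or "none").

Constraint 4 does not hold.

[1] T = 9 is odd — holds.
[2] Y=6, T=9, Z=15; 1 of them equals 9 — holds.
[3] |6 − 9| = 3 — holds.
[4] Y × T = 6 × 9 = 54, not 52 — fails.
[5] W = 3, Y = 6; 3 ≤ 6 — holds.
[6] T + W + Z = 9 + 3 + 15 = 27 — holds.
[7] |3 − 15| = 12 — holds.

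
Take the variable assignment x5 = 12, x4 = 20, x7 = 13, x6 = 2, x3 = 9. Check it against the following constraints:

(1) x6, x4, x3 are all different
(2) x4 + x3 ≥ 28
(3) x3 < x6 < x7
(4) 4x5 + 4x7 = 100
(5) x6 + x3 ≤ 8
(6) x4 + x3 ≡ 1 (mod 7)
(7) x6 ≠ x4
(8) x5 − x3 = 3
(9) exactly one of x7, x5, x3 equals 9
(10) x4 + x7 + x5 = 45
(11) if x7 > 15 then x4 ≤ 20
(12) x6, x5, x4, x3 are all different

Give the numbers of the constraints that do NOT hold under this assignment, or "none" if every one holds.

No — constraints 3 and 5 are not satisfied.

(1) values 2, 20, 9 are pairwise distinct  true
(2) x4 + x3 = 20 + 9 = 29; 29 ≥ 28  true
(3) values 9, 2, 13; x3 = 9 is not < x6 = 2  false
(4) 4x5 + 4x7 = 4(12) + 4(13) = 100  true
(5) x6 + x3 = 2 + 9 = 11; 11 > 8, bound 8 not met  false
(6) x4 + x3 = 29; 29 mod 7 = 1  true
(7) x6 = 2, x4 = 20; distinct  true
(8) x5 − x3 = 12 − 9 = 3  true
(9) x7=13, x5=12, x3=9; 1 of them equals 9  true
(10) x4 + x7 + x5 = 20 + 13 + 12 = 45  true
(11) x7 = 13, not > 15; antecedent false, conditional vacuously true  true
(12) values 2, 12, 20, 9 are pairwise distinct  true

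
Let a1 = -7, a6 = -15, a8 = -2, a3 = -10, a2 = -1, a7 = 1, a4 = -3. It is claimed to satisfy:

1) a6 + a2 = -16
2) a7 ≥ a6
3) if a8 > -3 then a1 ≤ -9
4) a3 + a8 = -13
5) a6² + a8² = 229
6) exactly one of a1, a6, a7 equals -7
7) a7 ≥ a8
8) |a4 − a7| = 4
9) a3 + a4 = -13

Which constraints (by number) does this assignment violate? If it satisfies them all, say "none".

1) a6 + a2 = -15 + (-1) = -16 — holds.
2) a7 = 1, a6 = -15; 1 ≥ -15 — holds.
3) a8 = -2 > -3, so we need a1 ≤ -9; but a1 = -7 > -9 — fails.
4) a3 + a8 = -10 + (-2) = -12, not -13 — fails.
5) a6² + a8² = (-15)² + (-2)² = 225 + 4 = 229 — holds.
6) a1=-7, a6=-15, a7=1; 1 of them equals -7 — holds.
7) a7 = 1, a8 = -2; 1 ≥ -2 — holds.
8) |-3 − 1| = 4 — holds.
9) a3 + a4 = -10 + (-3) = -13 — holds.

Violated: 3, 4.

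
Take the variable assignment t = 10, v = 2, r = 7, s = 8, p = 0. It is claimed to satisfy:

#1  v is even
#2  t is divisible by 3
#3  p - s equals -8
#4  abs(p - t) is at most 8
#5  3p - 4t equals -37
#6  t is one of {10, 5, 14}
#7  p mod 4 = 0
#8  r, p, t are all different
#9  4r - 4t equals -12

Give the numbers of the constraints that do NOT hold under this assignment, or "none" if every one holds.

#1 v = 2 is even  ✔
#2 10 = 3*3 + 1, so 3 does not divide 10  ✘
#3 p - s = 0 - 8 = -8  ✔
#4 abs(0 - 10) = 10; 10 > 8, exceeds bound 8  ✘
#5 3p - 4t = 3(0) - 4(10) = -40, not -37  ✘
#6 t = 10 is in {10, 5, 14}  ✔
#7 0 mod 4 = 0  ✔
#8 values 7, 0, 10 are pairwise distinct  ✔
#9 4r - 4t = 4(7) - 4(10) = -12  ✔

The assignment fails constraints 2, 4, and 5.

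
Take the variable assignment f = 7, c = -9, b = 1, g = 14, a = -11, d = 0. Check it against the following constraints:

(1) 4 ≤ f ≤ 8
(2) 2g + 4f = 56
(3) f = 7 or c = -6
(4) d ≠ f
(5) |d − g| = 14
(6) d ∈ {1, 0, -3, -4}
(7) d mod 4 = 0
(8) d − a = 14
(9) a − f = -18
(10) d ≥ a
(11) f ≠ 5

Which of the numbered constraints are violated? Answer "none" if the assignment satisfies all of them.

Constraint 8 is violated.

(1) f = 7 lies in [4, 8]  holds
(2) 2g + 4f = 2(14) + 4(7) = 56  holds
(3) f = 7 = 7 (first disjunct)  holds
(4) d = 0, f = 7; distinct  holds
(5) |0 − 14| = 14  holds
(6) d = 0 is in {1, 0, -3, -4}  holds
(7) 0 mod 4 = 0  holds
(8) d − a = 0 − (-11) = 11, not 14  fails
(9) a − f = -11 − 7 = -18  holds
(10) d = 0, a = -11; 0 ≥ -11  holds
(11) f = 7, and 7 ≠ 5  holds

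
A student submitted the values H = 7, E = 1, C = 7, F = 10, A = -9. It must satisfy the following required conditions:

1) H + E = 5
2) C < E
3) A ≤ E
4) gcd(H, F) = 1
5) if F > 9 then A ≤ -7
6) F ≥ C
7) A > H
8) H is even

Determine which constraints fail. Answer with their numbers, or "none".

Constraints 1, 2, 7, and 8 are violated.

1) H + E = 7 + 1 = 8, not 5 — fails.
2) C = 7, E = 1; 7 ≥ 1 (want <) — fails.
3) A = -9, E = 1; -9 ≤ 1 — holds.
4) gcd(7, 10) = 1 — holds.
5) F = 10 > 9, so we need A ≤ -7; A = -9 ≤ -7 — holds.
6) F = 10, C = 7; 10 ≥ 7 — holds.
7) A = -9, H = 7; -9 ≤ 7 (want >) — fails.
8) H = 7 is odd — fails.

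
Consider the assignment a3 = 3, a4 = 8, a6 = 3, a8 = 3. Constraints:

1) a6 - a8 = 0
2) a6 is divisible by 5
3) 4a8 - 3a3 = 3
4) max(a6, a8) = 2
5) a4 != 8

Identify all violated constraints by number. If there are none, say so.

1) a6 - a8 = 3 - 3 = 0 — holds.
2) 3 = 5*0 + 3, so 5 does not divide 3 — fails.
3) 4a8 - 3a3 = 4(3) - 3(3) = 3 — holds.
4) max(3, 3) = 3, not 2 — fails.
5) a4 = 8, but 8 is required to differ — fails.

Constraints 2, 4, and 5 do not hold.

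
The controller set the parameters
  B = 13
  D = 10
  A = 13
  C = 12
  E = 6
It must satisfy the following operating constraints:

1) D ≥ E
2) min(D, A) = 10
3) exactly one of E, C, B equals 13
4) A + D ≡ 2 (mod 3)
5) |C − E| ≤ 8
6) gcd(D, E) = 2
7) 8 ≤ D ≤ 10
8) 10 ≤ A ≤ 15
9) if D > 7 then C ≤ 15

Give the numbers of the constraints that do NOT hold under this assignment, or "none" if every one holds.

All constraints are satisfied.

1) D = 10, E = 6; 10 ≥ 6 — satisfied.
2) min(10, 13) = 10 — satisfied.
3) E=6, C=12, B=13; 1 of them equals 13 — satisfied.
4) A + D = 23; 23 mod 3 = 2 — satisfied.
5) |12 − 6| = 6; 6 ≤ 8 — satisfied.
6) gcd(10, 6) = 2 — satisfied.
7) D = 10 lies in [8, 10] — satisfied.
8) A = 13 lies in [10, 15] — satisfied.
9) D = 10 > 7, so we need C ≤ 15; C = 12 ≤ 15 — satisfied.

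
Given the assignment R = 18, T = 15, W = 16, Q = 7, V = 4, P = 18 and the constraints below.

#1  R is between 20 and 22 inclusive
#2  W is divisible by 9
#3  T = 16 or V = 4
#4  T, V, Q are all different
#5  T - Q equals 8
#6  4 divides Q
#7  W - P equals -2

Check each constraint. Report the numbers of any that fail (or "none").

#1 R = 18 is outside [20, 22]  ✗
#2 16 = 9*1 + 7, so 9 does not divide 16  ✗
#3 T = 15 ≠ 16, but V = 4 = 4 (second disjunct)  ✓
#4 values 15, 4, 7 are pairwise distinct  ✓
#5 T - Q = 15 - 7 = 8  ✓
#6 7 = 4*1 + 3, so 4 does not divide 7  ✗
#7 W - P = 16 - 18 = -2  ✓

Violated: 1, 2, 6.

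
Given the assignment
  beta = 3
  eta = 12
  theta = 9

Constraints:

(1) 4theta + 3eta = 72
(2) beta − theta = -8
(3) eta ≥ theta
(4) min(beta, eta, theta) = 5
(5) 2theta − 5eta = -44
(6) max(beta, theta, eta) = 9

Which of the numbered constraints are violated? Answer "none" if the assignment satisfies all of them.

(1) 4theta + 3eta = 4(9) + 3(12) = 72 — holds.
(2) beta − theta = 3 − 9 = -6, not -8 — fails.
(3) eta = 12, theta = 9; 12 ≥ 9 — holds.
(4) min(3, 12, 9) = 3, not 5 — fails.
(5) 2theta − 5eta = 2(9) − 5(12) = -42, not -44 — fails.
(6) max(3, 9, 12) = 12, not 9 — fails.

Violated: 2, 4, 5, 6.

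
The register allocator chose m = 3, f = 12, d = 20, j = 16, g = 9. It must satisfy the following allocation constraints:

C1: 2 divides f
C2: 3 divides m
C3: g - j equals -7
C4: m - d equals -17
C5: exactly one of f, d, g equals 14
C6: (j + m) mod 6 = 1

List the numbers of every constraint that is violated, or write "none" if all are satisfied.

The assignment fails constraint 5.

C1: 12 / 2 = 6, so 2 divides 12 — holds.
C2: 3 / 3 = 1, so 3 divides 3 — holds.
C3: g - j = 9 - 16 = -7 — holds.
C4: m - d = 3 - 20 = -17 — holds.
C5: f=12, d=20, g=9; 0 of them equal 14, not exactly one — fails.
C6: j + m = 19; 19 mod 6 = 1 — holds.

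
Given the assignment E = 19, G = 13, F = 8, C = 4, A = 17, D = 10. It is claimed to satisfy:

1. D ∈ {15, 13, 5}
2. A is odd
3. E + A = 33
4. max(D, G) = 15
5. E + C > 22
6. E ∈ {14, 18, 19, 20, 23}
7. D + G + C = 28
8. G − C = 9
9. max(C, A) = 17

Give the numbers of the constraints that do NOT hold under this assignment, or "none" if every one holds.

The assignment fails constraints 1, 3, 4, and 7.

1. D = 10 is not in {15, 13, 5} — fails.
2. A = 17 is odd — holds.
3. E + A = 19 + 17 = 36, not 33 — fails.
4. max(10, 13) = 13, not 15 — fails.
5. E + C = 19 + 4 = 23; 23 > 22 — holds.
6. E = 19 is in {14, 18, 19, 20, 23} — holds.
7. D + G + C = 10 + 13 + 4 = 27, not 28 — fails.
8. G − C = 13 − 4 = 9 — holds.
9. max(4, 17) = 17 — holds.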